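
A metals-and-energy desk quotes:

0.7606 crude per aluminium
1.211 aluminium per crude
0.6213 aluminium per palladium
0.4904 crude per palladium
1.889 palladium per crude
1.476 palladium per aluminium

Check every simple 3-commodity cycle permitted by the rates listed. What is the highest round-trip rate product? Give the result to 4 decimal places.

0.8927

aluminium→crude→palladium→aluminium: 0.7606 × 1.889 × 0.6213 = 0.89267
aluminium→palladium→crude→aluminium: 1.476 × 0.4904 × 1.211 = 0.87656
Maximum is aluminium→crude→palladium→aluminium at 0.8927; no arbitrage — every cycle loses value.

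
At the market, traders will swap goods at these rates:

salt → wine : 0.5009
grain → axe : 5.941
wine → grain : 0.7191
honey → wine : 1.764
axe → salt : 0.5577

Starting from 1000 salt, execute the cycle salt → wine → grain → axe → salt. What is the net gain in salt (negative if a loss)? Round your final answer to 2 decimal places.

193.44

1000 salt × 0.5009 = 500.9 wine
500.9 wine × 0.7191 = 360.19719 grain
360.19719 grain × 5.941 = 2139.93150579 axe
2139.93150579 axe × 0.5577 = 1193.439800779083 salt
Net change: 1193.439800779083 − 1000 = 193.439800779083 salt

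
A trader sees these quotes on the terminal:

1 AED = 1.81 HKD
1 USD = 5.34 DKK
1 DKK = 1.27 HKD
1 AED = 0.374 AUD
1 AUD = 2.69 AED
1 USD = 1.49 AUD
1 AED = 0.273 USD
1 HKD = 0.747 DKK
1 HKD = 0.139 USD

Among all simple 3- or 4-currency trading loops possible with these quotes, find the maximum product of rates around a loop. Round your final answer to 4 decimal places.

AUD→AED→USD→AUD: 2.69 × 0.273 × 1.49 = 1.09421
HKD→USD→AUD→AED→HKD: 0.139 × 1.49 × 2.69 × 1.81 = 1.00840
HKD→USD→DKK→HKD: 0.139 × 5.34 × 1.27 = 0.94267
Maximum is AUD→AED→USD→AUD at 1.0942; arbitrage exists.

1.0942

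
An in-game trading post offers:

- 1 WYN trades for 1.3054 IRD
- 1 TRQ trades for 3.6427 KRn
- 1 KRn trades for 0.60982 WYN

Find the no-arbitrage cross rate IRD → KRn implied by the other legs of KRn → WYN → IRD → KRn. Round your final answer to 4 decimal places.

1.2562

Known legs of the cycle: 0.60982 × 1.3054 = 0.796059028
For no arbitrage the full-cycle product must be 1, so the missing rate is 1 / 0.796059028 ≈ 1.256188.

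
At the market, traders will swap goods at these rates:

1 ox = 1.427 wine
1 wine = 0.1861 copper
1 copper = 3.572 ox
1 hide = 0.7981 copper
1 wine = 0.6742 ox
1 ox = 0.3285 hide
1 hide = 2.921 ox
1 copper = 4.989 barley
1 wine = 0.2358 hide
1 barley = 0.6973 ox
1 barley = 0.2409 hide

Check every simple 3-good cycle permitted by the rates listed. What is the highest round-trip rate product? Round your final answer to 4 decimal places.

0.9829

wine→hide→ox→wine: 0.2358 × 2.921 × 1.427 = 0.98288
copper→barley→hide→copper: 4.989 × 0.2409 × 0.7981 = 0.95920
copper→ox→wine→copper: 3.572 × 1.427 × 0.1861 = 0.94860
copper→ox→hide→copper: 3.572 × 0.3285 × 0.7981 = 0.93649
Maximum is wine→hide→ox→wine at 0.9829; no arbitrage — every cycle loses value.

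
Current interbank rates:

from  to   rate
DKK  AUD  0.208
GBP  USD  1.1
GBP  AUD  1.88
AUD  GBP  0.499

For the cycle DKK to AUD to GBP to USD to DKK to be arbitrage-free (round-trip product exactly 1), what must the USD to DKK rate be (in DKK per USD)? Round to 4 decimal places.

Known legs of the cycle: 0.208 × 0.499 × 1.1 = 0.1141712
For no arbitrage the full-cycle product must be 1, so the missing rate is 1 / 0.1141712 ≈ 8.758776.

8.7588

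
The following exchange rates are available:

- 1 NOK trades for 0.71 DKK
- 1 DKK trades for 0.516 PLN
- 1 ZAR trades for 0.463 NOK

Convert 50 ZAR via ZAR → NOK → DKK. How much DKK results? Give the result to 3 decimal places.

16.437

50 ZAR × 0.463 = 23.15 NOK
23.15 NOK × 0.71 = 16.4365 DKK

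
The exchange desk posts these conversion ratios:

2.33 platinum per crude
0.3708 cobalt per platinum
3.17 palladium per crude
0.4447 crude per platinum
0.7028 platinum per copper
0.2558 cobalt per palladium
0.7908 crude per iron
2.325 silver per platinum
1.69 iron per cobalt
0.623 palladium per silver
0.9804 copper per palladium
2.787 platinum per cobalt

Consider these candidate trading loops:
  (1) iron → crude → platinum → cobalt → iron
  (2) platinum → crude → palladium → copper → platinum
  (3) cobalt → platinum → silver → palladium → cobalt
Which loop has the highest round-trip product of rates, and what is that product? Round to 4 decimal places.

(1) 0.7908 × 2.33 × 0.3708 × 1.69 = 1.15465
(2) 0.4447 × 3.17 × 0.9804 × 0.7028 = 0.97132
(3) 2.787 × 2.325 × 0.623 × 0.2558 = 1.03264
Highest is cycle (1) at 1.1546 (>1, arbitrage).

1.1546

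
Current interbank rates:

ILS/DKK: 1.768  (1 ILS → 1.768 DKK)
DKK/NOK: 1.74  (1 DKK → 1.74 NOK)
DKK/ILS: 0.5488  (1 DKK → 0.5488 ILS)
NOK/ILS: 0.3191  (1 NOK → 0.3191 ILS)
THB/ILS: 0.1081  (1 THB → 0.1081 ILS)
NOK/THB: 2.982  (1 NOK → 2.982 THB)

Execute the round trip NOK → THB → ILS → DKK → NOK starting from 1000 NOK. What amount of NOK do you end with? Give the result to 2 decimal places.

991.66

1000 NOK × 2.982 = 2982 THB
2982 THB × 0.1081 = 322.3542 ILS
322.3542 ILS × 1.768 = 569.9222256 DKK
569.9222256 DKK × 1.74 = 991.664672544 NOK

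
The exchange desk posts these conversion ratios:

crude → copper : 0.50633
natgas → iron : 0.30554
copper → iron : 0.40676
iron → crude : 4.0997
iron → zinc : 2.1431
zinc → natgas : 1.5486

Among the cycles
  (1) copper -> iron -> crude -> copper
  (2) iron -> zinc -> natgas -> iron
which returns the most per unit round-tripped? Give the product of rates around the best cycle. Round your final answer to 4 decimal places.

1.0140

(1) 0.40676 × 4.0997 × 0.50633 = 0.84435
(2) 2.1431 × 1.5486 × 0.30554 = 1.01403
Highest is cycle (2) at 1.0140 (>1, arbitrage).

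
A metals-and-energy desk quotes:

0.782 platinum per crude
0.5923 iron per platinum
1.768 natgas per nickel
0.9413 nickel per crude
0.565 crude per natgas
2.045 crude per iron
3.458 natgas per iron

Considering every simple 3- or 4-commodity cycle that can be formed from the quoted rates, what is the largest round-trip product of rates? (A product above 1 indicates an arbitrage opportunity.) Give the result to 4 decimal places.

0.9472

iron→crude→platinum→iron: 2.045 × 0.782 × 0.5923 = 0.94720
crude→nickel→natgas→crude: 0.9413 × 1.768 × 0.565 = 0.94028
iron→natgas→crude→platinum→iron: 3.458 × 0.565 × 0.782 × 0.5923 = 0.90494
Maximum is iron→crude→platinum→iron at 0.9472; no arbitrage — every cycle loses value.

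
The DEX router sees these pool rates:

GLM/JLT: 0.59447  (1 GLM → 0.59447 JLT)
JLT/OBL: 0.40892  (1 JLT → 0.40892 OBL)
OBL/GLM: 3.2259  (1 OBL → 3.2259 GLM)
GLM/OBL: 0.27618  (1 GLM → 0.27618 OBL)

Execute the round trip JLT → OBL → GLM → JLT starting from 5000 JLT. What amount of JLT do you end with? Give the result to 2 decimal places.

3920.93

5000 JLT × 0.40892 = 2044.6 OBL
2044.6 OBL × 3.2259 = 6595.67514 GLM
6595.67514 GLM × 0.59447 = 3920.9310004758 JLT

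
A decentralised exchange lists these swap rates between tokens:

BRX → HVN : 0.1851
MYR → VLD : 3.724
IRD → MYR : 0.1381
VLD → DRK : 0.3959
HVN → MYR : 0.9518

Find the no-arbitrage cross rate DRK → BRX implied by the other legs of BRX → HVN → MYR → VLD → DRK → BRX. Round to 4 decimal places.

Known legs of the cycle: 0.1851 × 0.9518 × 3.724 × 0.3959 = 0.259745058004488
For no arbitrage the full-cycle product must be 1, so the missing rate is 1 / 0.259745058004488 ≈ 3.849929.

3.8499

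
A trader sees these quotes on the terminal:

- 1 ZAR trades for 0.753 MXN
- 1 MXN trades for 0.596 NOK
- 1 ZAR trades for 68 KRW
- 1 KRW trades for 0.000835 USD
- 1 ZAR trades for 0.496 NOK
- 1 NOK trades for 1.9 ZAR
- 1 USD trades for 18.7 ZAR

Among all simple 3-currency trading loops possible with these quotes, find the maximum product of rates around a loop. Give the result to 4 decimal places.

1.0618

USD→ZAR→KRW→USD: 18.7 × 68 × 0.000835 = 1.06179
NOK→ZAR→MXN→NOK: 1.9 × 0.753 × 0.596 = 0.85270
Maximum is USD→ZAR→KRW→USD at 1.0618; arbitrage exists.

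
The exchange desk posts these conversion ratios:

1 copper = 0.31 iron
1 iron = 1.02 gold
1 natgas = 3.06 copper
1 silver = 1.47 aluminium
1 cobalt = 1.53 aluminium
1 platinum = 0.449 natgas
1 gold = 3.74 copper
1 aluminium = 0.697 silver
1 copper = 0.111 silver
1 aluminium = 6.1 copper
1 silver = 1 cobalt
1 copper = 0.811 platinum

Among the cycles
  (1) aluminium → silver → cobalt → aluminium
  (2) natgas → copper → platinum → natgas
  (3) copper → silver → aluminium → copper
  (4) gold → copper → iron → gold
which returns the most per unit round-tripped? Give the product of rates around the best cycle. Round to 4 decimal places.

(1) 0.697 × 1 × 1.53 = 1.06641
(2) 3.06 × 0.811 × 0.449 = 1.11427
(3) 0.111 × 1.47 × 6.1 = 0.99534
(4) 3.74 × 0.31 × 1.02 = 1.18259
Highest is cycle (4) at 1.1826 (>1, arbitrage).

1.1826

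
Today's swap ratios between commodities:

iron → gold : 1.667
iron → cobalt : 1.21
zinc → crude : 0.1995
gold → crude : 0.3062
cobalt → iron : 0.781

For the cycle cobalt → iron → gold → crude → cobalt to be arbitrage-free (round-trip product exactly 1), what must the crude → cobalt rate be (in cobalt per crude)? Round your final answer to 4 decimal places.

Known legs of the cycle: 0.781 × 1.667 × 0.3062 = 0.3986500474
For no arbitrage the full-cycle product must be 1, so the missing rate is 1 / 0.3986500474 ≈ 2.508466.

2.5085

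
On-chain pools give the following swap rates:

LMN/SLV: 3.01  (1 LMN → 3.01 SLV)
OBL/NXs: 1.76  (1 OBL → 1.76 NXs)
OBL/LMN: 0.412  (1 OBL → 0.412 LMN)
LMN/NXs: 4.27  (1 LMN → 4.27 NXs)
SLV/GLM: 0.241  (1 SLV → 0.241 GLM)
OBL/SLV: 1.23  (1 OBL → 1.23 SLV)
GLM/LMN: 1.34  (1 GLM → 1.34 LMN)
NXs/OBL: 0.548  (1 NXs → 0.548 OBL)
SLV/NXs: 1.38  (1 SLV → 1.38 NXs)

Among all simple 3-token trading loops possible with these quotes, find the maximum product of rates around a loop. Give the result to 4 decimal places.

GLM→LMN→SLV→GLM: 1.34 × 3.01 × 0.241 = 0.97205
NXs→OBL→LMN→NXs: 0.548 × 0.412 × 4.27 = 0.96406
NXs→OBL→SLV→NXs: 0.548 × 1.23 × 1.38 = 0.93018
Maximum is GLM→LMN→SLV→GLM at 0.9720; no arbitrage — every cycle loses value.

0.9720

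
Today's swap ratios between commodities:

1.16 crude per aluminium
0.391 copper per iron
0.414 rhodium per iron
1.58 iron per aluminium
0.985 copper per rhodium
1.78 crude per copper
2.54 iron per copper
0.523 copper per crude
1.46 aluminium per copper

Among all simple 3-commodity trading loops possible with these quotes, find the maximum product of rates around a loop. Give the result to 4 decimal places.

1.0358

rhodium→copper→iron→rhodium: 0.985 × 2.54 × 0.414 = 1.03579
copper→aluminium→iron→copper: 1.46 × 1.58 × 0.391 = 0.90196
crude→copper→aluminium→crude: 0.523 × 1.46 × 1.16 = 0.88575
Maximum is rhodium→copper→iron→rhodium at 1.0358; arbitrage exists.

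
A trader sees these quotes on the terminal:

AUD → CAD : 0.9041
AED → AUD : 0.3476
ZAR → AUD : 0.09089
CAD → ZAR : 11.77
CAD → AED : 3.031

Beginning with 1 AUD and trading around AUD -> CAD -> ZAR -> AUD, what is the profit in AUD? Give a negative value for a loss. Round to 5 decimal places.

-0.03282

1 AUD × 0.9041 = 0.9041 CAD
0.9041 CAD × 11.77 = 10.641257 ZAR
10.641257 ZAR × 0.09089 = 0.96718384873 AUD
Net change: 0.96718384873 − 1 = -0.03281615127 AUD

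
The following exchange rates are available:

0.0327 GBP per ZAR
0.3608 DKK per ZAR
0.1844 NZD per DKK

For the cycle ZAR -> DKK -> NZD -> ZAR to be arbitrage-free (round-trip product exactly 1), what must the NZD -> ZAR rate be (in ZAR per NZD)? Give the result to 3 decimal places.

Known legs of the cycle: 0.3608 × 0.1844 = 0.06653152
For no arbitrage the full-cycle product must be 1, so the missing rate is 1 / 0.06653152 ≈ 15.03047.

15.030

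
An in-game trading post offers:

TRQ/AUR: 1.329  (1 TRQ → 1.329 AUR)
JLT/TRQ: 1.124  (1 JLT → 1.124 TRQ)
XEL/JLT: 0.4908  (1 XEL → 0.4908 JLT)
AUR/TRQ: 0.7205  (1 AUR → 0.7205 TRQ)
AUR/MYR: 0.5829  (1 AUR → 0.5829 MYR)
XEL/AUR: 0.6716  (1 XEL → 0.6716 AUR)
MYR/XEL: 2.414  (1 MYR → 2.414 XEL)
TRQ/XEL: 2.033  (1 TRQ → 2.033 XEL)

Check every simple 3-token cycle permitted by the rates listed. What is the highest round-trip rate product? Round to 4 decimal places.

XEL→JLT→TRQ→XEL: 0.4908 × 1.124 × 2.033 = 1.12152
AUR→TRQ→XEL→AUR: 0.7205 × 2.033 × 0.6716 = 0.98374
AUR→MYR→XEL→AUR: 0.5829 × 2.414 × 0.6716 = 0.94502
Maximum is XEL→JLT→TRQ→XEL at 1.1215; arbitrage exists.

1.1215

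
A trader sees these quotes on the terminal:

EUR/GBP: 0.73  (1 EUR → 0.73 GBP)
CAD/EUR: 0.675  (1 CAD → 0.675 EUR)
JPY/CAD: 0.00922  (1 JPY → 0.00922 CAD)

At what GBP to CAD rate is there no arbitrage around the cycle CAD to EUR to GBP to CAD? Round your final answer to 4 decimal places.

Known legs of the cycle: 0.675 × 0.73 = 0.49275
For no arbitrage the full-cycle product must be 1, so the missing rate is 1 / 0.49275 ≈ 2.029427.

2.0294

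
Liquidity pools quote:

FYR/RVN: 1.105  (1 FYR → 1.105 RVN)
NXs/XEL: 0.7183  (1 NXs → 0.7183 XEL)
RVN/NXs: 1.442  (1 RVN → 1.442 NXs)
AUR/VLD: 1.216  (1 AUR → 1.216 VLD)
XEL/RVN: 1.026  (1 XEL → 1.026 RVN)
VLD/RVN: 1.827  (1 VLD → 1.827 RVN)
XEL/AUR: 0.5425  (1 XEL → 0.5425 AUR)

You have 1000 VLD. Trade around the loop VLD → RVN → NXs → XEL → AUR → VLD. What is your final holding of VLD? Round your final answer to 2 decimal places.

1000 VLD × 1.827 = 1827 RVN
1827 RVN × 1.442 = 2634.534 NXs
2634.534 NXs × 0.7183 = 1892.3857722 XEL
1892.3857722 XEL × 0.5425 = 1026.6192814185 AUR
1026.6192814185 AUR × 1.216 = 1248.369046204896 VLD

1248.37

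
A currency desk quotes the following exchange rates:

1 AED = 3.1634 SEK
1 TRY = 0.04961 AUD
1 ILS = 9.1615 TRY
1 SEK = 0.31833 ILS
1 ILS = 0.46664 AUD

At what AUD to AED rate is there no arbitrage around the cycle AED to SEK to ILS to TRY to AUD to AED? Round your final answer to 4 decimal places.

2.1849

Known legs of the cycle: 3.1634 × 0.31833 × 9.1615 × 0.04961 = 0.45768585706432083
For no arbitrage the full-cycle product must be 1, so the missing rate is 1 / 0.45768585706432083 ≈ 2.184905.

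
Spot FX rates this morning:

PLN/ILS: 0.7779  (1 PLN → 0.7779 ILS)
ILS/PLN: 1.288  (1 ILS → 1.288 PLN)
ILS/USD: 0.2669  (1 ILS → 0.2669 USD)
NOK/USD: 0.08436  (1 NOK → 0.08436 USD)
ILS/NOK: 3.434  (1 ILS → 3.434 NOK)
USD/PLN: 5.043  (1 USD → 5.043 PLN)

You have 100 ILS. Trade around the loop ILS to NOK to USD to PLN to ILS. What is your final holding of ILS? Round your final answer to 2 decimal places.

100 ILS × 3.434 = 343.4 NOK
343.4 NOK × 0.08436 = 28.969224 USD
28.969224 USD × 5.043 = 146.091796632 PLN
146.091796632 PLN × 0.7779 = 113.6448086000328 ILS

113.64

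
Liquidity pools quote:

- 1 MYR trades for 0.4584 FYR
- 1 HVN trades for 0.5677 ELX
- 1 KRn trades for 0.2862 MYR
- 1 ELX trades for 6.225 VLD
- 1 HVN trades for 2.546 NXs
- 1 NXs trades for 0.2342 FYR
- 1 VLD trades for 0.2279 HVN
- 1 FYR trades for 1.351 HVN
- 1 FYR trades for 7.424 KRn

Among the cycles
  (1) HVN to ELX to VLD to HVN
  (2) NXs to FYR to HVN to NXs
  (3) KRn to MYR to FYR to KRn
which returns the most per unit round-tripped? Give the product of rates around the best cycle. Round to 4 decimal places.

(1) 0.5677 × 6.225 × 0.2279 = 0.80538
(2) 0.2342 × 1.351 × 2.546 = 0.80557
(3) 0.2862 × 0.4584 × 7.424 = 0.97398
Highest is cycle (3) at 0.9740 (≤1, no arbitrage).

0.9740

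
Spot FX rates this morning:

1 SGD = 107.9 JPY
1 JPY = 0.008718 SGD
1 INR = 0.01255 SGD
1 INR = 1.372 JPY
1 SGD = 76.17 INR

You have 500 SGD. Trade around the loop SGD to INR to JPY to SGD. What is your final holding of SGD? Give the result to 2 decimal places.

500 SGD × 76.17 = 38085 INR
38085 INR × 1.372 = 52252.62 JPY
52252.62 JPY × 0.008718 = 455.53834116 SGD

455.54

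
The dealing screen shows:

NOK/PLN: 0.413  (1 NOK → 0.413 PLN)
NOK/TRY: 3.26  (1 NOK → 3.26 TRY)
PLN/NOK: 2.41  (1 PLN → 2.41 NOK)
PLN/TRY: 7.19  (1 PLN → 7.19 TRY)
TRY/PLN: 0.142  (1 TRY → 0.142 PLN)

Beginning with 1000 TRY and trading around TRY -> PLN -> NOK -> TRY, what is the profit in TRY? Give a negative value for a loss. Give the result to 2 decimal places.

1000 TRY × 0.142 = 142 PLN
142 PLN × 2.41 = 342.22 NOK
342.22 NOK × 3.26 = 1115.6372 TRY
Net change: 1115.6372 − 1000 = 115.6372 TRY

115.64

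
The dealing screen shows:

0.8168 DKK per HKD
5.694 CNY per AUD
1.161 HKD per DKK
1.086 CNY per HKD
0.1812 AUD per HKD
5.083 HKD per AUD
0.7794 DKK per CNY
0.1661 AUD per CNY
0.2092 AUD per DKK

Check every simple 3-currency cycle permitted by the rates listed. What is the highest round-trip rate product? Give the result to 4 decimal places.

HKD→CNY→DKK→HKD: 1.086 × 0.7794 × 1.161 = 0.98270
DKK→AUD→CNY→DKK: 0.2092 × 5.694 × 0.7794 = 0.92841
HKD→CNY→AUD→HKD: 1.086 × 0.1661 × 5.083 = 0.91689
HKD→DKK→AUD→HKD: 0.8168 × 0.2092 × 5.083 = 0.86856
Maximum is HKD→CNY→DKK→HKD at 0.9827; no arbitrage — every cycle loses value.

0.9827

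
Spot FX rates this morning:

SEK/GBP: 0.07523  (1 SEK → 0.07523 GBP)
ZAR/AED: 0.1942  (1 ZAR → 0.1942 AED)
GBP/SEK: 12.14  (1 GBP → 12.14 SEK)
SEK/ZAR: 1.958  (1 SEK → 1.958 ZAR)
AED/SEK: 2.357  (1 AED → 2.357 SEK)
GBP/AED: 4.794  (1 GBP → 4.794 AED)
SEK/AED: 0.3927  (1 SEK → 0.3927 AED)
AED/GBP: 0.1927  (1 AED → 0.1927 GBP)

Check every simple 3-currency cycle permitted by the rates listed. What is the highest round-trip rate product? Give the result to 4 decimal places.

0.9187

SEK→AED→GBP→SEK: 0.3927 × 0.1927 × 12.14 = 0.91867
ZAR→AED→SEK→ZAR: 0.1942 × 2.357 × 1.958 = 0.89623
SEK→GBP→AED→SEK: 0.07523 × 4.794 × 2.357 = 0.85006
Maximum is SEK→AED→GBP→SEK at 0.9187; no arbitrage — every cycle loses value.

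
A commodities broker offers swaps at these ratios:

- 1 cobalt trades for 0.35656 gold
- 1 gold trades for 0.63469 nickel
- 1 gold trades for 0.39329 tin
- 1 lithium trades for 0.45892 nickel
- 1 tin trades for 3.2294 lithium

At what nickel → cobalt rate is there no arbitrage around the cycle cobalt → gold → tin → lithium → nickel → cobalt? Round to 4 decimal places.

Known legs of the cycle: 0.35656 × 0.39329 × 3.2294 × 0.45892 = 0.2078281400275740352
For no arbitrage the full-cycle product must be 1, so the missing rate is 1 / 0.2078281400275740352 ≈ 4.811668.

4.8117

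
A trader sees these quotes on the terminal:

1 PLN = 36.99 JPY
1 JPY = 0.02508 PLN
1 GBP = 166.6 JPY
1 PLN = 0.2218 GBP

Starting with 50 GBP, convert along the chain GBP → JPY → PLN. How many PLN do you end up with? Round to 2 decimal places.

208.92

50 GBP × 166.6 = 8330 JPY
8330 JPY × 0.02508 = 208.9164 PLN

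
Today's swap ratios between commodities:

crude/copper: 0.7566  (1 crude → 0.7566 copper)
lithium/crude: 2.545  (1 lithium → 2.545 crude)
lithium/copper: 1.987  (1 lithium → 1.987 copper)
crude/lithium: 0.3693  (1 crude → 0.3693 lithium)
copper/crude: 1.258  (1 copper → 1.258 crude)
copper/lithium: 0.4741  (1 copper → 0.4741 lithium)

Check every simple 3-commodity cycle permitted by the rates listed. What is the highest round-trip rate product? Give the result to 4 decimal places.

0.9231

crude→lithium→copper→crude: 0.3693 × 1.987 × 1.258 = 0.92312
crude→copper→lithium→crude: 0.7566 × 0.4741 × 2.545 = 0.91290
Maximum is crude→lithium→copper→crude at 0.9231; no arbitrage — every cycle loses value.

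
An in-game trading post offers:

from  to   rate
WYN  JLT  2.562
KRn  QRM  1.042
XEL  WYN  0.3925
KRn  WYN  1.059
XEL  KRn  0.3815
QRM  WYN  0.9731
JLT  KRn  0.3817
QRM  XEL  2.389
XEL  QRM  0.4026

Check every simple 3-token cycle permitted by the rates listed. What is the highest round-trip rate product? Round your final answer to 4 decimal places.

1.0356

KRn→WYN→JLT→KRn: 1.059 × 2.562 × 0.3817 = 1.03561
KRn→QRM→XEL→KRn: 1.042 × 2.389 × 0.3815 = 0.94968
Maximum is KRn→WYN→JLT→KRn at 1.0356; arbitrage exists.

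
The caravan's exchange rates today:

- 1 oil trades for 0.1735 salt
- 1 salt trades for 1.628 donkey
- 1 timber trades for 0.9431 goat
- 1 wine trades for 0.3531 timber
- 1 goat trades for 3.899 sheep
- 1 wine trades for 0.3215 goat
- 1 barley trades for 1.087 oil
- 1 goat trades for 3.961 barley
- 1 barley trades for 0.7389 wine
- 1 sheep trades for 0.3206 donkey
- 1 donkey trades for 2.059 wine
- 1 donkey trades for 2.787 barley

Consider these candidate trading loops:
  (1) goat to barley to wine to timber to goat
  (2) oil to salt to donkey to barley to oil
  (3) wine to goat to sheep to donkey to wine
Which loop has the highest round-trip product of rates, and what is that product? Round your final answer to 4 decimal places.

(1) 3.961 × 0.7389 × 0.3531 × 0.9431 = 0.97464
(2) 0.1735 × 1.628 × 2.787 × 1.087 = 0.85570
(3) 0.3215 × 3.899 × 0.3206 × 2.059 = 0.82747
Highest is cycle (1) at 0.9746 (≤1, no arbitrage).

0.9746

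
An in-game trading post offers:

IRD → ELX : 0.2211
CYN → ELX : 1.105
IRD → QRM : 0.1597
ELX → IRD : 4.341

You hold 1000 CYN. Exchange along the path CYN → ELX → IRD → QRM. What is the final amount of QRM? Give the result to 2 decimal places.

766.05

1000 CYN × 1.105 = 1105 ELX
1105 ELX × 4.341 = 4796.805 IRD
4796.805 IRD × 0.1597 = 766.0497585 QRM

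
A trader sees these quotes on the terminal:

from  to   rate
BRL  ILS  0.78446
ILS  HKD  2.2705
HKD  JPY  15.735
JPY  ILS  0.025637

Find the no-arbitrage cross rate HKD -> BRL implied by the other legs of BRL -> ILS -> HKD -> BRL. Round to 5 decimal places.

Known legs of the cycle: 0.78446 × 2.2705 = 1.78111643
For no arbitrage the full-cycle product must be 1, so the missing rate is 1 / 1.78111643 ≈ 0.5614456.

0.56145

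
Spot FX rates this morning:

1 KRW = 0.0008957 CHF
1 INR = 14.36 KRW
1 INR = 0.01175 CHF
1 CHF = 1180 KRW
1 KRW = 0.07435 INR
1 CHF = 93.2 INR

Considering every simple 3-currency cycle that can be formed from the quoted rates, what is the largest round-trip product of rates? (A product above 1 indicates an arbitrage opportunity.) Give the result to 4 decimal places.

CHF→INR→KRW→CHF: 93.2 × 14.36 × 0.0008957 = 1.19876
CHF→KRW→INR→CHF: 1180 × 0.07435 × 0.01175 = 1.03086
Maximum is CHF→INR→KRW→CHF at 1.1988; arbitrage exists.

1.1988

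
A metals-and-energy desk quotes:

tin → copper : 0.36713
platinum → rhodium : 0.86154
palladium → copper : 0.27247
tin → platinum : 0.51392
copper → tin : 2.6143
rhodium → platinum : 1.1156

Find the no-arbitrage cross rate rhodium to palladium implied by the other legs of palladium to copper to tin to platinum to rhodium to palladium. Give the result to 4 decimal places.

3.1707

Known legs of the cycle: 0.27247 × 2.6143 × 0.51392 × 0.86154 = 0.3153879380469088128
For no arbitrage the full-cycle product must be 1, so the missing rate is 1 / 0.3153879380469088128 ≈ 3.170698.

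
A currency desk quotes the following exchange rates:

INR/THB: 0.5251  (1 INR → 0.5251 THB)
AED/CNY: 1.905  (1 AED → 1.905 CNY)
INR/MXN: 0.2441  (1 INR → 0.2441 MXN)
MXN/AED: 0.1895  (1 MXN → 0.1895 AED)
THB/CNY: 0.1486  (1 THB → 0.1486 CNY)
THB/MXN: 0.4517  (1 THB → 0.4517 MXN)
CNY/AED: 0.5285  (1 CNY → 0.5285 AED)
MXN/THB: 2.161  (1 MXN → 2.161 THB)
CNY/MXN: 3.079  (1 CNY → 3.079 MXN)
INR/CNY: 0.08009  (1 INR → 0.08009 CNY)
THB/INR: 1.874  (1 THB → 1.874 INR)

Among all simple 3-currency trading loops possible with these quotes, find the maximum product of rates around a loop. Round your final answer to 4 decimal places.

1.1115

AED→CNY→MXN→AED: 1.905 × 3.079 × 0.1895 = 1.11151
THB→CNY→MXN→THB: 0.1486 × 3.079 × 2.161 = 0.98874
THB→INR→MXN→THB: 1.874 × 0.2441 × 2.161 = 0.98854
Maximum is AED→CNY→MXN→AED at 1.1115; arbitrage exists.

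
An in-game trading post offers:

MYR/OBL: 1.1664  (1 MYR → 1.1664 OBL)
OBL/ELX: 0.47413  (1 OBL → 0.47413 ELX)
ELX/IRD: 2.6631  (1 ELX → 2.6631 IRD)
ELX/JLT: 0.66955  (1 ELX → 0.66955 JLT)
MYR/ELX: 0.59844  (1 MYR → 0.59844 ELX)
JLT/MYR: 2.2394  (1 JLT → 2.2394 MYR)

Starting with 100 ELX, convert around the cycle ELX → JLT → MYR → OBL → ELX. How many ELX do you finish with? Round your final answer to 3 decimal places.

82.920

100 ELX × 0.66955 = 66.955 JLT
66.955 JLT × 2.2394 = 149.939027 MYR
149.939027 MYR × 1.1664 = 174.8888810928 OBL
174.8888810928 OBL × 0.47413 = 82.920065192529264 ELX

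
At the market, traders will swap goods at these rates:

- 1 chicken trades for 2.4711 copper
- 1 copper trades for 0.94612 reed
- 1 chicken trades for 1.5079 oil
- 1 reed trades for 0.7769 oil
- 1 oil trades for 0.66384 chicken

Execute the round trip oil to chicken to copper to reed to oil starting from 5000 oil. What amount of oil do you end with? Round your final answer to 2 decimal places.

5000 oil × 0.66384 = 3319.2 chicken
3319.2 chicken × 2.4711 = 8202.07512 copper
8202.07512 copper × 0.94612 = 7760.1473125344 reed
7760.1473125344 reed × 0.7769 = 6028.85844710797536 oil

6028.86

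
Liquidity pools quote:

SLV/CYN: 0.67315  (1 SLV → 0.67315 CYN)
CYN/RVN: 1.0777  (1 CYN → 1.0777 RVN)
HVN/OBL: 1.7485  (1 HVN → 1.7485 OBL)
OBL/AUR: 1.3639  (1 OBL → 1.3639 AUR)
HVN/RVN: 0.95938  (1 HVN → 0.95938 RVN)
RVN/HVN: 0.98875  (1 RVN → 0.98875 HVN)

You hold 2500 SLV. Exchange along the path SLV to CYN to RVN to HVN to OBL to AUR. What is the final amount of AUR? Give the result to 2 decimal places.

2500 SLV × 0.67315 = 1682.875 CYN
1682.875 CYN × 1.0777 = 1813.6343875 RVN
1813.6343875 RVN × 0.98875 = 1793.231000640625 HVN
1793.231000640625 HVN × 1.7485 = 3135.4644046201328125 OBL
3135.4644046201328125 OBL × 1.3639 = 4276.45990146139914296875 AUR

4276.46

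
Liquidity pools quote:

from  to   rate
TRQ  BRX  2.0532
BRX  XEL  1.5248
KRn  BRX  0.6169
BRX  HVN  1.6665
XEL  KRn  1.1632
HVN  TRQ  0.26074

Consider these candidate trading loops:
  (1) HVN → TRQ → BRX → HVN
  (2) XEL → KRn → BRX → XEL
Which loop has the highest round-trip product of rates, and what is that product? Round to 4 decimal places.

1.0942

(1) 0.26074 × 2.0532 × 1.6665 = 0.89216
(2) 1.1632 × 0.6169 × 1.5248 = 1.09416
Highest is cycle (2) at 1.0942 (>1, arbitrage).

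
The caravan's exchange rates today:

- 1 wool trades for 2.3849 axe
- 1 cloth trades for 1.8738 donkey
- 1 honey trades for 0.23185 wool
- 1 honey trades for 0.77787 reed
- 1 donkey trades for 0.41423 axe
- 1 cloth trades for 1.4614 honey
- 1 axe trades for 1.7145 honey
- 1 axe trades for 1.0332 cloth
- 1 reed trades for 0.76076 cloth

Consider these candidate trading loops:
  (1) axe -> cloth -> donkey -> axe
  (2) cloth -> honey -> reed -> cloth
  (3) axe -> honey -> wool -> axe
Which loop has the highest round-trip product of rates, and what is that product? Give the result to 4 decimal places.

0.9480

(1) 1.0332 × 1.8738 × 0.41423 = 0.80195
(2) 1.4614 × 0.77787 × 0.76076 = 0.86482
(3) 1.7145 × 0.23185 × 2.3849 = 0.94801
Highest is cycle (3) at 0.9480 (≤1, no arbitrage).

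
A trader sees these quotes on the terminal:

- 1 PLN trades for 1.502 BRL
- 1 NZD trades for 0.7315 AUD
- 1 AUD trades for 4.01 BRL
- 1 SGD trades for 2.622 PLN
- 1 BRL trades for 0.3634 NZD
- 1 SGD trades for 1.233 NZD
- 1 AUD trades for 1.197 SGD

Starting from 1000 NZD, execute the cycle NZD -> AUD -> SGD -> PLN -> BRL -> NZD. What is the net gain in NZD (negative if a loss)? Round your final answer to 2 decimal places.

253.13

1000 NZD × 0.7315 = 731.5 AUD
731.5 AUD × 1.197 = 875.6055 SGD
875.6055 SGD × 2.622 = 2295.837621 PLN
2295.837621 PLN × 1.502 = 3448.348106742 BRL
3448.348106742 BRL × 0.3634 = 1253.1297019900428 NZD
Net change: 1253.1297019900428 − 1000 = 253.1297019900428 NZD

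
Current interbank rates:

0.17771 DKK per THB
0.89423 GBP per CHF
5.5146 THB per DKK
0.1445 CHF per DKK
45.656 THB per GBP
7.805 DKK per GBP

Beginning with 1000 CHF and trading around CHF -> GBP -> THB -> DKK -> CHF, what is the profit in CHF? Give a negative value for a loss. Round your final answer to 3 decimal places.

1000 CHF × 0.89423 = 894.23 GBP
894.23 GBP × 45.656 = 40826.96488 THB
40826.96488 THB × 0.17771 = 7255.3599288248 DKK
7255.3599288248 DKK × 0.1445 = 1048.3995097151836 CHF
Net change: 1048.3995097151836 − 1000 = 48.3995097151836 CHF

48.400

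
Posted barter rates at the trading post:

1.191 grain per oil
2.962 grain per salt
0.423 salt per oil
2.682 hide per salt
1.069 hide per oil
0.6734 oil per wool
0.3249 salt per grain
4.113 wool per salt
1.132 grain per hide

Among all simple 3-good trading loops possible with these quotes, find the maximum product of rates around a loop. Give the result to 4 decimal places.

1.1716

oil→salt→wool→oil: 0.423 × 4.113 × 0.6734 = 1.17158
hide→grain→salt→hide: 1.132 × 0.3249 × 2.682 = 0.98640
Maximum is oil→salt→wool→oil at 1.1716; arbitrage exists.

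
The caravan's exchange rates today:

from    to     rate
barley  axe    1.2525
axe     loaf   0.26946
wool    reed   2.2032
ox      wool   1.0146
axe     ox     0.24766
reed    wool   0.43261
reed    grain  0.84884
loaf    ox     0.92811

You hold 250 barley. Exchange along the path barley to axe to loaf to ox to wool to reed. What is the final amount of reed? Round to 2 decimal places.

175.05

250 barley × 1.2525 = 313.125 axe
313.125 axe × 0.26946 = 84.3746625 loaf
84.3746625 loaf × 0.92811 = 78.308968012875 ox
78.308968012875 ox × 1.0146 = 79.452278945862975 wool
79.452278945862975 wool × 2.2032 = 175.04926097352530652 reed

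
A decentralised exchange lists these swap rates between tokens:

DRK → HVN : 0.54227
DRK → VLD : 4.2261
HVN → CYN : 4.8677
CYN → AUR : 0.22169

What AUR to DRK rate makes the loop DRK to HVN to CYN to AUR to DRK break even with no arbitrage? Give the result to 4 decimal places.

1.7089

Known legs of the cycle: 0.54227 × 4.8677 × 0.22169 = 0.58517462635751
For no arbitrage the full-cycle product must be 1, so the missing rate is 1 / 0.58517462635751 ≈ 1.708892.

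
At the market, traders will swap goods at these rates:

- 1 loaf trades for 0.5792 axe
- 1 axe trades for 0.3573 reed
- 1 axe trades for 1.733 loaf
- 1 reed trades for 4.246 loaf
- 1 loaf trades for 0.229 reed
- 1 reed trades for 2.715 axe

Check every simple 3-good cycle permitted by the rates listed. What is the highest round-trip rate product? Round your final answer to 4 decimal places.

1.0775

axe→loaf→reed→axe: 1.733 × 0.229 × 2.715 = 1.07747
axe→reed→loaf→axe: 0.3573 × 4.246 × 0.5792 = 0.87870
Maximum is axe→loaf→reed→axe at 1.0775; arbitrage exists.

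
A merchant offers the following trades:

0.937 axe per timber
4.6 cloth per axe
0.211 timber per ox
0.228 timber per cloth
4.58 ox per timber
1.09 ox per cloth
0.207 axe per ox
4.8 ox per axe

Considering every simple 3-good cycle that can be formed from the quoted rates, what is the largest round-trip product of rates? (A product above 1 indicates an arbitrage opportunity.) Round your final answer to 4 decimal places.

axe→cloth→ox→axe: 4.6 × 1.09 × 0.207 = 1.03790
timber→axe→cloth→timber: 0.937 × 4.6 × 0.228 = 0.98273
timber→axe→ox→timber: 0.937 × 4.8 × 0.211 = 0.94899
Maximum is axe→cloth→ox→axe at 1.0379; arbitrage exists.

1.0379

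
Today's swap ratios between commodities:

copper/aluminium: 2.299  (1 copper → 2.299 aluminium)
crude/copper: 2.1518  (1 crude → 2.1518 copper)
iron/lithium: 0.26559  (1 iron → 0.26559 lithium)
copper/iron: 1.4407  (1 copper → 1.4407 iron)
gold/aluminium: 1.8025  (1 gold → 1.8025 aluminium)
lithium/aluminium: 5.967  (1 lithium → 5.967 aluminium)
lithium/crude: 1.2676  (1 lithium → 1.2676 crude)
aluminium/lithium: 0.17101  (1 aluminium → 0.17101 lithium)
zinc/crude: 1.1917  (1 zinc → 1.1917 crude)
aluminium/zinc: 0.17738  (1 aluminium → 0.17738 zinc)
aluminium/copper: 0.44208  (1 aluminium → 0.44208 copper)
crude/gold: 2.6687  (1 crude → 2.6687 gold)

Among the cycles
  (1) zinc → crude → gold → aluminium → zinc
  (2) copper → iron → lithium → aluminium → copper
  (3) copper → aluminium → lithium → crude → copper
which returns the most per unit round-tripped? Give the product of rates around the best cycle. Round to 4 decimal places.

(1) 1.1917 × 2.6687 × 1.8025 × 0.17738 = 1.01683
(2) 1.4407 × 0.26559 × 5.967 × 0.44208 = 1.00935
(3) 2.299 × 0.17101 × 1.2676 × 2.1518 = 1.07237
Highest is cycle (3) at 1.0724 (>1, arbitrage).

1.0724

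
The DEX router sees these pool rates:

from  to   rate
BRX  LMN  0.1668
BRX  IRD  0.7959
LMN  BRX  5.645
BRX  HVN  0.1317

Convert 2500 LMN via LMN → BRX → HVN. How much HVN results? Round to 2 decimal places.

1858.62

2500 LMN × 5.645 = 14112.5 BRX
14112.5 BRX × 0.1317 = 1858.61625 HVN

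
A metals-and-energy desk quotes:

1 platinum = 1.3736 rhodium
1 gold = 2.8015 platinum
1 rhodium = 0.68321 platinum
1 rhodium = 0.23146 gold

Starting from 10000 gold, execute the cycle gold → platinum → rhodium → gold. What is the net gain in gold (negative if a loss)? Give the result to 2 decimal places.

10000 gold × 2.8015 = 28015 platinum
28015 platinum × 1.3736 = 38481.404 rhodium
38481.404 rhodium × 0.23146 = 8906.90576984 gold
Net change: 8906.90576984 − 10000 = -1093.09423016 gold

-1093.09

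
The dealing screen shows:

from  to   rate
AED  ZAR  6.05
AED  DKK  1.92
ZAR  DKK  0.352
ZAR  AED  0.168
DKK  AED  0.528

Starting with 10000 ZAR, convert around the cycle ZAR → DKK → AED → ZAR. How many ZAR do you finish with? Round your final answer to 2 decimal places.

11244.29

10000 ZAR × 0.352 = 3520 DKK
3520 DKK × 0.528 = 1858.56 AED
1858.56 AED × 6.05 = 11244.288 ZAR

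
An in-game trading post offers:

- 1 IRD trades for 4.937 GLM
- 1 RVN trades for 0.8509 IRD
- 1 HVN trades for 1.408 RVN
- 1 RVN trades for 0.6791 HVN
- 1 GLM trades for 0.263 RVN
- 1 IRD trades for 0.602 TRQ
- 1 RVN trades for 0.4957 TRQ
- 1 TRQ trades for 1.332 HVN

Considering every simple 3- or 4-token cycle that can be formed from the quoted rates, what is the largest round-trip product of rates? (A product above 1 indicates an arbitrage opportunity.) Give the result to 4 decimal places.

GLM→RVN→IRD→GLM: 0.263 × 0.8509 × 4.937 = 1.10483
TRQ→HVN→RVN→IRD→TRQ: 1.332 × 1.408 × 0.8509 × 0.602 = 0.96069
TRQ→HVN→RVN→TRQ: 1.332 × 1.408 × 0.4957 = 0.92966
Maximum is GLM→RVN→IRD→GLM at 1.1048; arbitrage exists.

1.1048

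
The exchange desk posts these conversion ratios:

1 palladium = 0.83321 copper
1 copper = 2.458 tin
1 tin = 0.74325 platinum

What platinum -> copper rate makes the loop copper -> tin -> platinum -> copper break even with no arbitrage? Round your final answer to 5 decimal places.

Known legs of the cycle: 2.458 × 0.74325 = 1.8269085
For no arbitrage the full-cycle product must be 1, so the missing rate is 1 / 1.8269085 ≈ 0.5473728.

0.54737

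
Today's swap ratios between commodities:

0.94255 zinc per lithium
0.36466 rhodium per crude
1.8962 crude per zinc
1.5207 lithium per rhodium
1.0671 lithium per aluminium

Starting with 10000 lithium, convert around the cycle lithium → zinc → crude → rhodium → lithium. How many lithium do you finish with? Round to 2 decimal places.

10000 lithium × 0.94255 = 9425.5 zinc
9425.5 zinc × 1.8962 = 17872.6331 crude
17872.6331 crude × 0.36466 = 6517.434386246 rhodium
6517.434386246 rhodium × 1.5207 = 9911.0624711642922 lithium

9911.06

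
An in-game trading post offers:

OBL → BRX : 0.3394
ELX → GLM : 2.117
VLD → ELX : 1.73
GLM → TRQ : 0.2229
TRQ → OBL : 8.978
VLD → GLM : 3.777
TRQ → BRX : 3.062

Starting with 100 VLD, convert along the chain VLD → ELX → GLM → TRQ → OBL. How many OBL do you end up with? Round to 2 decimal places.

732.92

100 VLD × 1.73 = 173 ELX
173 ELX × 2.117 = 366.241 GLM
366.241 GLM × 0.2229 = 81.6351189 TRQ
81.6351189 TRQ × 8.978 = 732.9200974842 OBL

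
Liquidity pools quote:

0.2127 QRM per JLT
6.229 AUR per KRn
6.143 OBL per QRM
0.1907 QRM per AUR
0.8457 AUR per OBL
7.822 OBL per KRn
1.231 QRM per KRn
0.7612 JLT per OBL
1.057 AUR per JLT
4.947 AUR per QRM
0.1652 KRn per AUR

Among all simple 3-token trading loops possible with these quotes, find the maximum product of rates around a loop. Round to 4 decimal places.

1.0928

KRn→OBL→AUR→KRn: 7.822 × 0.8457 × 0.1652 = 1.09281
KRn→QRM→AUR→KRn: 1.231 × 4.947 × 0.1652 = 1.00603
JLT→QRM→OBL→JLT: 0.2127 × 6.143 × 0.7612 = 0.99460
QRM→OBL→AUR→QRM: 6.143 × 0.8457 × 0.1907 = 0.99071
Maximum is KRn→OBL→AUR→KRn at 1.0928; arbitrage exists.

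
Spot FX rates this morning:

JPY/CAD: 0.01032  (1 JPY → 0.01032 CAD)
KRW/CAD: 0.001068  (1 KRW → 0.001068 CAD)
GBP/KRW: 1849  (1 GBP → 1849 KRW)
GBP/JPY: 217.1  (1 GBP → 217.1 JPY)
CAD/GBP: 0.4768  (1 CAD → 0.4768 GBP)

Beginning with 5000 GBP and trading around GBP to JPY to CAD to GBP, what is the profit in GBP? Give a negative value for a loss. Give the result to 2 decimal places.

5000 GBP × 217.1 = 1085500 JPY
1085500 JPY × 0.01032 = 11202.36 CAD
11202.36 CAD × 0.4768 = 5341.285248 GBP
Net change: 5341.285248 − 5000 = 341.285248 GBP

341.29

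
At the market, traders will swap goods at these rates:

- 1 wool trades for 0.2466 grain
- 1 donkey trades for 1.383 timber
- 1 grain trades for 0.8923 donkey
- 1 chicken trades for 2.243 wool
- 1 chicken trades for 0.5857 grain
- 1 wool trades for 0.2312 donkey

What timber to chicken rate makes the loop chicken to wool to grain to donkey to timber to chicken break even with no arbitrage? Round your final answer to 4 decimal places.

Known legs of the cycle: 2.243 × 0.2466 × 0.8923 × 1.383 = 0.68258292320142
For no arbitrage the full-cycle product must be 1, so the missing rate is 1 / 0.68258292320142 ≈ 1.465023.

1.4650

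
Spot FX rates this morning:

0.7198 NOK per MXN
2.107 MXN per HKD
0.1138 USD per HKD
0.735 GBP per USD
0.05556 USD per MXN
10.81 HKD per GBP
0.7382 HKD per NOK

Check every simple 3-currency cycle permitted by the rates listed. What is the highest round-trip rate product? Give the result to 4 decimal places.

HKD→MXN→NOK→HKD: 2.107 × 0.7198 × 0.7382 = 1.11957
GBP→HKD→USD→GBP: 10.81 × 0.1138 × 0.735 = 0.90418
Maximum is HKD→MXN→NOK→HKD at 1.1196; arbitrage exists.

1.1196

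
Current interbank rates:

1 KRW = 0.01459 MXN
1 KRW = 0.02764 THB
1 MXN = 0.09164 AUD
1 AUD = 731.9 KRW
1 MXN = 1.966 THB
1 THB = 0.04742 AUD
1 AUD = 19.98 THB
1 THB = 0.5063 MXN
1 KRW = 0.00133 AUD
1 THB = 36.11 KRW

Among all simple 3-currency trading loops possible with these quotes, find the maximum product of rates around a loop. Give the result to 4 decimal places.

MXN→THB→KRW→MXN: 1.966 × 36.11 × 0.01459 = 1.03578
MXN→AUD→KRW→MXN: 0.09164 × 731.9 × 0.01459 = 0.97857
KRW→AUD→THB→KRW: 0.00133 × 19.98 × 36.11 = 0.95957
KRW→THB→AUD→KRW: 0.02764 × 0.04742 × 731.9 = 0.95929
MXN→AUD→THB→MXN: 0.09164 × 19.98 × 0.5063 = 0.92702
Maximum is MXN→THB→KRW→MXN at 1.0358; arbitrage exists.

1.0358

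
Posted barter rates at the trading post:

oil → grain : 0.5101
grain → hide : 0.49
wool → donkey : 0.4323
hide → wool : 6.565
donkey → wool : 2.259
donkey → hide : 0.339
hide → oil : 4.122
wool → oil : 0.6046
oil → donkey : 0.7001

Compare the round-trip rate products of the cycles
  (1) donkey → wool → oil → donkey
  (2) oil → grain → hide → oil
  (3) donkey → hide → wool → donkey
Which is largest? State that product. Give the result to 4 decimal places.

(1) 2.259 × 0.6046 × 0.7001 = 0.95619
(2) 0.5101 × 0.49 × 4.122 = 1.03029
(3) 0.339 × 6.565 × 0.4323 = 0.96210
Highest is cycle (2) at 1.0303 (>1, arbitrage).

1.0303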